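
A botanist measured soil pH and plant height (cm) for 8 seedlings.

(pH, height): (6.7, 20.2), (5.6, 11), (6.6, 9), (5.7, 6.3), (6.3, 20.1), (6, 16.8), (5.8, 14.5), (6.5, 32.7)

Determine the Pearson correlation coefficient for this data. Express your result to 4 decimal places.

0.5241

n = 8, Σx = 49.2, Σy = 130.6, Σx² = 303.88, Σy² = 2615.52, Σxy = 816.33
nΣxy − ΣxΣy = 6530.64 − 6425.52 = 105.12
nΣx² − (Σx)² = 2431.04 − 2420.64 = 10.4; nΣy² − (Σy)² = 20924.16 − 17056.36 = 3867.8
r = 105.12 / √(10.4 × 3867.8) = 105.12 / 200.5620 ≈ 0.5241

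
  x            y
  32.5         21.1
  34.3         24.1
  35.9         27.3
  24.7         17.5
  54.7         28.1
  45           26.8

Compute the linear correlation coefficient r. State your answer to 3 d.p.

n = 6, Σx = 227.1, Σy = 144.9, Σx² = 9148.73, Σy² = 3585.41, Σxy = 5667.77
nΣxy − ΣxΣy = 34006.62 − 32906.79 = 1099.83
nΣx² − (Σx)² = 54892.38 − 51574.41 = 3317.97; nΣy² − (Σy)² = 21512.46 − 20996.01 = 516.45
r = 1099.83 / √(3317.97 × 516.45) = 1099.83 / 1309.0323 ≈ 0.840

0.840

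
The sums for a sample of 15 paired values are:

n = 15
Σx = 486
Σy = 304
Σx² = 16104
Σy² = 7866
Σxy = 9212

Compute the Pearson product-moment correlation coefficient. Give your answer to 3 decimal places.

-0.817

r = (nΣxy − ΣxΣy) / √[(nΣx² − (Σx)²)(nΣy² − (Σy)²)]
Numerator: 15×9212 − 486×304 = -9564
Denominator: √[(241560 − 236196)(117990 − 92416)] = √[5364 × 25574] = 11712.3412
r = -9564 / 11712.3412 ≈ -0.817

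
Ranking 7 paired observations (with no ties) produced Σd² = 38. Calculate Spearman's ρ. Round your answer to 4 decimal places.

ρ = 1 − 6Σd² / [n(n²−1)] = 1 − 6×38 / (7×48)
  = 1 − 228/336 = 1 − 0.67857 ≈ 0.3214

0.3214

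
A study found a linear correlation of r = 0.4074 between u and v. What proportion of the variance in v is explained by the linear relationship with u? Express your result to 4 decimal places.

0.1660

r² = (0.4074)² = 0.1660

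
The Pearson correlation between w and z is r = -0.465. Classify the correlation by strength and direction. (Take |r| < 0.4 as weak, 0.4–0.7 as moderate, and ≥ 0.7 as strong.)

moderate negative

r = -0.465 < 0 so the relationship is negative.
|r| = 0.465, which falls in the moderate range.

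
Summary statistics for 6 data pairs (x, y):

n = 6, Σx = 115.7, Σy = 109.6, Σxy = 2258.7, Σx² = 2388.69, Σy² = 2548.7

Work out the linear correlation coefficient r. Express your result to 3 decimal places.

0.495

r = (nΣxy − ΣxΣy) / √[(nΣx² − (Σx)²)(nΣy² − (Σy)²)]
Numerator: 6×2258.7 − 115.7×109.6 = 871.48
Denominator: √[(14332.14 − 13386.49)(15292.2 − 12012.16)] = √[945.65 × 3280.04] = 1761.1842
r = 871.48 / 1761.1842 ≈ 0.495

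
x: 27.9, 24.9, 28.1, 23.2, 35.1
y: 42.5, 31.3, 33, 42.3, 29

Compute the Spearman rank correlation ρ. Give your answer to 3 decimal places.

-0.500

Rank x: 3, 2, 4, 1, 5
Rank y: 5, 2, 3, 4, 1
d = rank(x) − rank(y): -2, 0, 1, -3, 4; Σd² = 30
ρ = 1 − 6Σd² / [n(n²−1)] = 1 − 6×30 / (5×24) = 1 − 180/120 ≈ -0.500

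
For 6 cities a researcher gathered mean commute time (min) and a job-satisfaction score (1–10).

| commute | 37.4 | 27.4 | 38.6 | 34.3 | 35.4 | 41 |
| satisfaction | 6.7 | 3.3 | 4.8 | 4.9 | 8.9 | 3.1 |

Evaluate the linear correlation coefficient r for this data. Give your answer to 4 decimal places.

n = 6, Σx = 214.1, Σy = 31.7, Σx² = 7750.13, Σy² = 191.65, Σxy = 1136.51
nΣxy − ΣxΣy = 6819.06 − 6786.97 = 32.09
nΣx² − (Σx)² = 46500.78 − 45838.81 = 661.97; nΣy² − (Σy)² = 1149.9 − 1004.89 = 145.01
r = 32.09 / √(661.97 × 145.01) = 32.09 / 309.8262 ≈ 0.1036

0.1036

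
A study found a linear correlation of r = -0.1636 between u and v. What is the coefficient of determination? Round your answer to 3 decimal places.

0.027

r² = (-0.1636)² = 0.027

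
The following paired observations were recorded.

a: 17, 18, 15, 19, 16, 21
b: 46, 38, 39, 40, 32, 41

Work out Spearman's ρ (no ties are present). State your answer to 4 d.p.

Rank a: 3, 4, 1, 5, 2, 6
Rank b: 6, 2, 3, 4, 1, 5
d = rank(a) − rank(b): -3, 2, -2, 1, 1, 1; Σd² = 20
ρ = 1 − 6Σd² / [n(n²−1)] = 1 − 6×20 / (6×35) = 1 − 120/210 ≈ 0.4286

0.4286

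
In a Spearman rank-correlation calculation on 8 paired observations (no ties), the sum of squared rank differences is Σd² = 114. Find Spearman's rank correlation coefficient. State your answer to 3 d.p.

-0.357

ρ = 1 − 6Σd² / [n(n²−1)] = 1 − 6×114 / (8×63)
  = 1 − 684/504 = 1 − 1.3571 ≈ -0.357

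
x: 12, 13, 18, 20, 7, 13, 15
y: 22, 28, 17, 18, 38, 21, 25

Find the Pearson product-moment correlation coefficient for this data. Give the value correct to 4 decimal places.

n = 7, Σx = 98, Σy = 169, Σx² = 1480, Σy² = 4391, Σxy = 2208
nΣxy − ΣxΣy = 15456 − 16562 = -1106
nΣx² − (Σx)² = 10360 − 9604 = 756; nΣy² − (Σy)² = 30737 − 28561 = 2176
r = -1106 / √(756 × 2176) = -1106 / 1282.5974 ≈ -0.8623

-0.8623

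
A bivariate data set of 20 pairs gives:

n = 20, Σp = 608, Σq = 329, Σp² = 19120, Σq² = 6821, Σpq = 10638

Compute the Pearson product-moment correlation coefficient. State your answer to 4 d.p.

r = (nΣpq − ΣpΣq) / √[(nΣp² − (Σp)²)(nΣq² − (Σq)²)]
Numerator: 20×10638 − 608×329 = 12728
Denominator: √[(382400 − 369664)(136420 − 108241)] = √[12736 × 28179] = 18944.3328
r = 12728 / 18944.3328 ≈ 0.6719

0.6719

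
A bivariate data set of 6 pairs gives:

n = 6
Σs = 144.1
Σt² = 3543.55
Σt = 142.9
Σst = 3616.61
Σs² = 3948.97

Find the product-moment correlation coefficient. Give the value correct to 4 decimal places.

r = (nΣst − ΣsΣt) / √[(nΣs² − (Σs)²)(nΣt² − (Σt)²)]
Numerator: 6×3616.61 − 144.1×142.9 = 1107.77
Denominator: √[(23693.82 − 20764.81)(21261.3 − 20420.41)] = √[2929.01 × 840.89] = 1569.3869
r = 1107.77 / 1569.3869 ≈ 0.7059

0.7059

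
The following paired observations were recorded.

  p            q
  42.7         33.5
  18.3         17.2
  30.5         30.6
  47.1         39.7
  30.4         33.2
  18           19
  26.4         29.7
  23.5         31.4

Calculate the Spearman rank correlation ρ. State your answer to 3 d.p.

Rank p: 7, 2, 6, 8, 5, 1, 4, 3
Rank q: 7, 1, 4, 8, 6, 2, 3, 5
d = rank(p) − rank(q): 0, 1, 2, 0, -1, -1, 1, -2; Σd² = 12
ρ = 1 − 6Σd² / [n(n²−1)] = 1 − 6×12 / (8×63) = 1 − 72/504 ≈ 0.857

0.857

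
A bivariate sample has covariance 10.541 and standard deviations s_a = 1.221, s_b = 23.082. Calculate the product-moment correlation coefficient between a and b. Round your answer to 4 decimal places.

0.3740

r = Cov(a,b) / (s_a · s_b) = 10.541 / (1.221 × 23.082)
  = 10.541 / 28.1831 ≈ 0.3740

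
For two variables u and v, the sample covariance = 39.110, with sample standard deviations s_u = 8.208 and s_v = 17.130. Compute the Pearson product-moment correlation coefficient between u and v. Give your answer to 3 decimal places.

0.278

r = Cov(u,v) / (s_u · s_v) = 39.110 / (8.208 × 17.130)
  = 39.110 / 140.6030 ≈ 0.278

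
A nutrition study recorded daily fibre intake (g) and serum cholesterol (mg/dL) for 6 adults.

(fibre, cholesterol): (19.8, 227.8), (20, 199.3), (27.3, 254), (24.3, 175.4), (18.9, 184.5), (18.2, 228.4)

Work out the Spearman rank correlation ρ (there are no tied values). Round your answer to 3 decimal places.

Rank fibre: 3, 4, 6, 5, 2, 1
Rank cholesterol: 4, 3, 6, 1, 2, 5
d = rank(fibre) − rank(cholesterol): -1, 1, 0, 4, 0, -4; Σd² = 34
ρ = 1 − 6Σd² / [n(n²−1)] = 1 − 6×34 / (6×35) = 1 − 204/210 ≈ 0.029

0.029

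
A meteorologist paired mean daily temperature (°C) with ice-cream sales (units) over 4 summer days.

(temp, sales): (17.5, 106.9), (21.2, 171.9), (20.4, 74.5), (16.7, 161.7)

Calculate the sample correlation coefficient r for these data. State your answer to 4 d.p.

n = 4, Σx = 75.8, Σy = 515, Σx² = 1450.74, Σy² = 72674.36, Σxy = 9735.22
nΣxy − ΣxΣy = 38940.88 − 39037 = -96.12
nΣx² − (Σx)² = 5802.96 − 5745.64 = 57.32; nΣy² − (Σy)² = 290697.44 − 265225 = 25472.44
r = -96.12 / √(57.32 × 25472.44) = -96.12 / 1208.3378 ≈ -0.0795

-0.0795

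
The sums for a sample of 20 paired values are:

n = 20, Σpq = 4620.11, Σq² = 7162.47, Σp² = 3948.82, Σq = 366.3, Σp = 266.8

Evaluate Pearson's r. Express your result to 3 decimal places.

-0.633

r = (nΣpq − ΣpΣq) / √[(nΣp² − (Σp)²)(nΣq² − (Σq)²)]
Numerator: 20×4620.11 − 266.8×366.3 = -5326.64
Denominator: √[(78976.4 − 71182.24)(143249.4 − 134175.69)] = √[7794.16 × 9073.71] = 8409.6342
r = -5326.64 / 8409.6342 ≈ -0.633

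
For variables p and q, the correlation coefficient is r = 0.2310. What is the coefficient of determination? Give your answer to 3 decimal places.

r² = (0.2310)² = 0.053

0.053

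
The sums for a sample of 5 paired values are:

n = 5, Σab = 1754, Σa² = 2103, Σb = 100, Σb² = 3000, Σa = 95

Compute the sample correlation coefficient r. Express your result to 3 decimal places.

r = (nΣab − ΣaΣb) / √[(nΣa² − (Σa)²)(nΣb² − (Σb)²)]
Numerator: 5×1754 − 95×100 = -730
Denominator: √[(10515 − 9025)(15000 − 10000)] = √[1490 × 5000] = 2729.4688
r = -730 / 2729.4688 ≈ -0.267

-0.267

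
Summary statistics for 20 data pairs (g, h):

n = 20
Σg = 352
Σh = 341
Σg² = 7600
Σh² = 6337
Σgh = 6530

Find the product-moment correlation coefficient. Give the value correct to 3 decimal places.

r = (nΣgh − ΣgΣh) / √[(nΣg² − (Σg)²)(nΣh² − (Σh)²)]
Numerator: 20×6530 − 352×341 = 10568
Denominator: √[(152000 − 123904)(126740 − 116281)] = √[28096 × 10459] = 17142.2304
r = 10568 / 17142.2304 ≈ 0.616

0.616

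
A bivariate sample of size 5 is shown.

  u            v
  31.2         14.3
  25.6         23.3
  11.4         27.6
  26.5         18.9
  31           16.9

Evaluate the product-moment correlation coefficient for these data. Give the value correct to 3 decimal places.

-0.918

n = 5, Σu = 125.7, Σv = 101, Σu² = 3422.01, Σv² = 2151.96, Σuv = 2382.03
nΣuv − ΣuΣv = 11910.15 − 12695.7 = -785.55
nΣu² − (Σu)² = 17110.05 − 15800.49 = 1309.56; nΣv² − (Σv)² = 10759.8 − 10201 = 558.8
r = -785.55 / √(1309.56 × 558.8) = -785.55 / 855.4427 ≈ -0.918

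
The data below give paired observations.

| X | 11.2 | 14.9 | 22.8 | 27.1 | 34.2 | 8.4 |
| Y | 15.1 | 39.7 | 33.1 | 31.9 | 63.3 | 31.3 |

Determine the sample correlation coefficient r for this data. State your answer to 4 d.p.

0.7244

n = 6, ΣX = 118.6, ΣY = 214.4, ΣX² = 2841.9, ΣY² = 8903.9, ΣXY = 4807.6
nΣXY − ΣXΣY = 28845.6 − 25427.84 = 3417.76
nΣX² − (ΣX)² = 17051.4 − 14065.96 = 2985.44; nΣY² − (ΣY)² = 53423.4 − 45967.36 = 7456.04
r = 3417.76 / √(2985.44 × 7456.04) = 3417.76 / 4718.0038 ≈ 0.7244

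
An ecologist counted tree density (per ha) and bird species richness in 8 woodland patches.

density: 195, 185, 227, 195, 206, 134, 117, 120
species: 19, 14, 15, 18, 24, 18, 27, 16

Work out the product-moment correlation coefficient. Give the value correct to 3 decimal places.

n = 8, Σx = 1379, Σy = 151, Σx² = 250285, Σy² = 2991, Σxy = 25645
nΣxy − ΣxΣy = 205160 − 208229 = -3069
nΣx² − (Σx)² = 2002280 − 1901641 = 100639; nΣy² − (Σy)² = 23928 − 22801 = 1127
r = -3069 / √(100639 × 1127) = -3069 / 10649.8898 ≈ -0.288

-0.288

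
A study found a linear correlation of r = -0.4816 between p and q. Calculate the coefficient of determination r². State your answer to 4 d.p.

r² = (-0.4816)² = 0.2319

0.2319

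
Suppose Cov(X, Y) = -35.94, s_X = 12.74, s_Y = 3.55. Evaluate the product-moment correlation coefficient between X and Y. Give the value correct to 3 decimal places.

-0.795

r = Cov(X,Y) / (s_X · s_Y) = -35.94 / (12.74 × 3.55)
  = -35.94 / 45.2270 ≈ -0.795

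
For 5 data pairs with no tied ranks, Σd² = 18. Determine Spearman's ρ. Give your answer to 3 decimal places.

0.100

ρ = 1 − 6Σd² / [n(n²−1)] = 1 − 6×18 / (5×24)
  = 1 − 108/120 = 1 − 0.9000 ≈ 0.100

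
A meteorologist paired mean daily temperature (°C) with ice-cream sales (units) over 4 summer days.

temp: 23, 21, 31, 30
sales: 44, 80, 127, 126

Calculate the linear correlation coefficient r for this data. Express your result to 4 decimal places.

0.8552

n = 4, Σx = 105, Σy = 377, Σx² = 2831, Σy² = 40341, Σxy = 10409
nΣxy − ΣxΣy = 41636 − 39585 = 2051
nΣx² − (Σx)² = 11324 − 11025 = 299; nΣy² − (Σy)² = 161364 − 142129 = 19235
r = 2051 / √(299 × 19235) = 2051 / 2398.1795 ≈ 0.8552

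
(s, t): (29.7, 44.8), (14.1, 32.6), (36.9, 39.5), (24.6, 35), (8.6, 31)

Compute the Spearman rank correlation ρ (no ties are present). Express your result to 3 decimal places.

0.900

Rank s: 4, 2, 5, 3, 1
Rank t: 5, 2, 4, 3, 1
d = rank(s) − rank(t): -1, 0, 1, 0, 0; Σd² = 2
ρ = 1 − 6Σd² / [n(n²−1)] = 1 − 6×2 / (5×24) = 1 − 12/120 ≈ 0.900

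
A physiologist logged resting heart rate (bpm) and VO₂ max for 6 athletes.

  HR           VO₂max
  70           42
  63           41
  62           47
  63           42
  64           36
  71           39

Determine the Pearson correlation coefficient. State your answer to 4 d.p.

n = 6, Σx = 393, Σy = 247, Σx² = 25819, Σy² = 10235, Σxy = 16156
nΣxy − ΣxΣy = 96936 − 97071 = -135
nΣx² − (Σx)² = 154914 − 154449 = 465; nΣy² − (Σy)² = 61410 − 61009 = 401
r = -135 / √(465 × 401) = -135 / 431.8159 ≈ -0.3126

-0.3126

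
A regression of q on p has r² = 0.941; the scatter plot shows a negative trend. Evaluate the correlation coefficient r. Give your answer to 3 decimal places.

|r| = √0.941 = 0.970
The association is negative, so r = −0.970.

-0.970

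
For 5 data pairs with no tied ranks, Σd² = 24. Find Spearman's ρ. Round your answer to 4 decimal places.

-0.2000

ρ = 1 − 6Σd² / [n(n²−1)] = 1 − 6×24 / (5×24)
  = 1 − 144/120 = 1 − 1.20000 ≈ -0.2000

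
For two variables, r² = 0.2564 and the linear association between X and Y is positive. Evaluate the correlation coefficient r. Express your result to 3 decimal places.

|r| = √0.2564 = 0.506
The association is positive, so r = 0.506.

0.506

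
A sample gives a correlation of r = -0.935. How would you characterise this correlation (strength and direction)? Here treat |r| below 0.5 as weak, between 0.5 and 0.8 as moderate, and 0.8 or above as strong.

r = -0.935 < 0 so the relationship is negative.
|r| = 0.935, which falls in the strong range.

strong negative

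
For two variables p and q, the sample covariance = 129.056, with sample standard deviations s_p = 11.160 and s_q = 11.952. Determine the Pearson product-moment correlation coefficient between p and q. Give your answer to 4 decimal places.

0.9676

r = Cov(p,q) / (s_p · s_q) = 129.056 / (11.160 × 11.952)
  = 129.056 / 133.3843 ≈ 0.9676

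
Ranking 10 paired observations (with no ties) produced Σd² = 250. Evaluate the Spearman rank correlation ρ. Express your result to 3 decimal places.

ρ = 1 − 6Σd² / [n(n²−1)] = 1 − 6×250 / (10×99)
  = 1 − 1500/990 = 1 − 1.5152 ≈ -0.515

-0.515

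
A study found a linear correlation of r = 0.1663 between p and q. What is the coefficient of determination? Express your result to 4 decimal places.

0.0277

r² = (0.1663)² = 0.0277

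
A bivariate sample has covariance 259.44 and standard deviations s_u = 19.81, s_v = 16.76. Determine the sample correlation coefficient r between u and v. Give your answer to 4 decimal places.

r = Cov(u,v) / (s_u · s_v) = 259.44 / (19.81 × 16.76)
  = 259.44 / 332.0156 ≈ 0.7814

0.7814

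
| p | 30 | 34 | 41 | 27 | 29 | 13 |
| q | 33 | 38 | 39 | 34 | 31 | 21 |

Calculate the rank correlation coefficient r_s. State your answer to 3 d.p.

Rank p: 4, 5, 6, 2, 3, 1
Rank q: 3, 5, 6, 4, 2, 1
d = rank(p) − rank(q): 1, 0, 0, -2, 1, 0; Σd² = 6
ρ = 1 − 6Σd² / [n(n²−1)] = 1 − 6×6 / (6×35) = 1 − 36/210 ≈ 0.829

0.829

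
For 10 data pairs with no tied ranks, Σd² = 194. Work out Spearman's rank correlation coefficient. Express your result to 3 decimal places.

ρ = 1 − 6Σd² / [n(n²−1)] = 1 − 6×194 / (10×99)
  = 1 − 1164/990 = 1 − 1.1758 ≈ -0.176

-0.176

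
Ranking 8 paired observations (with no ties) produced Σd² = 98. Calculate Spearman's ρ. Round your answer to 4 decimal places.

ρ = 1 − 6Σd² / [n(n²−1)] = 1 − 6×98 / (8×63)
  = 1 − 588/504 = 1 − 1.16667 ≈ -0.1667

-0.1667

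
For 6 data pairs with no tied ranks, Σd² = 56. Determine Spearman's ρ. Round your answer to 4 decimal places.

-0.6000

ρ = 1 − 6Σd² / [n(n²−1)] = 1 − 6×56 / (6×35)
  = 1 − 336/210 = 1 − 1.60000 ≈ -0.6000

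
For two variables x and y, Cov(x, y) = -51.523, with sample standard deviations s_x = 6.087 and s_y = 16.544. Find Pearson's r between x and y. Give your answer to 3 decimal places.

r = Cov(x,y) / (s_x · s_y) = -51.523 / (6.087 × 16.544)
  = -51.523 / 100.7033 ≈ -0.512

-0.512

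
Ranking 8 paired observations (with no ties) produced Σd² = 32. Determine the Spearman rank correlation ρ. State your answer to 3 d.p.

0.619

ρ = 1 − 6Σd² / [n(n²−1)] = 1 − 6×32 / (8×63)
  = 1 − 192/504 = 1 − 0.3810 ≈ 0.619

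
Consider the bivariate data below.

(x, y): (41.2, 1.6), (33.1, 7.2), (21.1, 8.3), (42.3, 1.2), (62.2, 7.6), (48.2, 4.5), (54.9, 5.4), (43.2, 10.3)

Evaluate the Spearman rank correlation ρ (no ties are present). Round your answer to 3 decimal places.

-0.024

Rank x: 3, 2, 1, 4, 8, 6, 7, 5
Rank y: 2, 5, 7, 1, 6, 3, 4, 8
d = rank(x) − rank(y): 1, -3, -6, 3, 2, 3, 3, -3; Σd² = 86
ρ = 1 − 6Σd² / [n(n²−1)] = 1 − 6×86 / (8×63) = 1 − 516/504 ≈ -0.024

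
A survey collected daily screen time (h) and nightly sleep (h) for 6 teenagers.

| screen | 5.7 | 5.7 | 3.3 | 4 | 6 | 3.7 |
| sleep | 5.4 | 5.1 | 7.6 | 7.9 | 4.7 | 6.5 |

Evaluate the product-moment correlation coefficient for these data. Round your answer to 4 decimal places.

n = 6, Σx = 28.4, Σy = 37.2, Σx² = 141.56, Σy² = 239.68, Σxy = 168.78
nΣxy − ΣxΣy = 1012.68 − 1056.48 = -43.8
nΣx² − (Σx)² = 849.36 − 806.56 = 42.8; nΣy² − (Σy)² = 1438.08 − 1383.84 = 54.24
r = -43.8 / √(42.8 × 54.24) = -43.8 / 48.1817 ≈ -0.9091

-0.9091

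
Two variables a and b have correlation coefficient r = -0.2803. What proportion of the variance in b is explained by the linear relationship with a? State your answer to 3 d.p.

0.079

r² = (-0.2803)² = 0.079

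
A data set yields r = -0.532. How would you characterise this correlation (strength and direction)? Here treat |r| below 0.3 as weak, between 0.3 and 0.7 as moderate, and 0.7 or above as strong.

moderate negative

r = -0.532 < 0 so the relationship is negative.
|r| = 0.532, which falls in the moderate range.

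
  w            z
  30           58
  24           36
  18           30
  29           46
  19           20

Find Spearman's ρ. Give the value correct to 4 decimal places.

0.9000

Rank w: 5, 3, 1, 4, 2
Rank z: 5, 3, 2, 4, 1
d = rank(w) − rank(z): 0, 0, -1, 0, 1; Σd² = 2
ρ = 1 − 6Σd² / [n(n²−1)] = 1 − 6×2 / (5×24) = 1 − 12/120 ≈ 0.9000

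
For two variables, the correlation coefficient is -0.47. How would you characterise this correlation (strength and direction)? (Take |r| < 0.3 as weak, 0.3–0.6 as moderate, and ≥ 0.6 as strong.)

moderate negative

r = -0.47 < 0 so the relationship is negative.
|r| = 0.47, which falls in the moderate range.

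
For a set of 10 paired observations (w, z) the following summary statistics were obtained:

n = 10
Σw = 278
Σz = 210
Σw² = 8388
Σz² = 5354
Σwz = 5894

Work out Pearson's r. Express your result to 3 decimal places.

r = (nΣwz − ΣwΣz) / √[(nΣw² − (Σw)²)(nΣz² − (Σz)²)]
Numerator: 10×5894 − 278×210 = 560
Denominator: √[(83880 − 77284)(53540 − 44100)] = √[6596 × 9440] = 7890.8960
r = 560 / 7890.8960 ≈ 0.071

0.071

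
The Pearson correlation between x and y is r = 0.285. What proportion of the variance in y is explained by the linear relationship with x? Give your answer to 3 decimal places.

0.081

r² = (0.285)² = 0.081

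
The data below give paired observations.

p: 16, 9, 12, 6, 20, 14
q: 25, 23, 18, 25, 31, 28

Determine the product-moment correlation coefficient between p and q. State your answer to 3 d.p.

n = 6, Σp = 77, Σq = 150, Σp² = 1113, Σq² = 3848, Σpq = 1985
nΣpq − ΣpΣq = 11910 − 11550 = 360
nΣp² − (Σp)² = 6678 − 5929 = 749; nΣq² − (Σq)² = 23088 − 22500 = 588
r = 360 / √(749 × 588) = 360 / 663.6354 ≈ 0.542

0.542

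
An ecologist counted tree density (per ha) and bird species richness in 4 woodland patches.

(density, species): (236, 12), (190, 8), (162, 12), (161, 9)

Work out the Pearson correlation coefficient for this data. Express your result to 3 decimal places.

0.311

n = 4, Σx = 749, Σy = 41, Σx² = 143961, Σy² = 433, Σxy = 7745
nΣxy − ΣxΣy = 30980 − 30709 = 271
nΣx² − (Σx)² = 575844 − 561001 = 14843; nΣy² − (Σy)² = 1732 − 1681 = 51
r = 271 / √(14843 × 51) = 271 / 870.0534 ≈ 0.311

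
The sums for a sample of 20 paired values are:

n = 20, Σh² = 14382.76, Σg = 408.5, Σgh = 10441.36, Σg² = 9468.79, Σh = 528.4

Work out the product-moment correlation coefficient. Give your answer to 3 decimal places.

-0.509

r = (nΣgh − ΣgΣh) / √[(nΣg² − (Σg)²)(nΣh² − (Σh)²)]
Numerator: 20×10441.36 − 408.5×528.4 = -7024.2
Denominator: √[(189375.8 − 166872.25)(287655.2 − 279206.56)] = √[22503.55 × 8448.64] = 13788.5602
r = -7024.2 / 13788.5602 ≈ -0.509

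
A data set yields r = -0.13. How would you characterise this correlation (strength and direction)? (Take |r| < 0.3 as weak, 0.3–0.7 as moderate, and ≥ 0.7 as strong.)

weak negative

r = -0.13 < 0 so the relationship is negative.
|r| = 0.13, which falls in the weak range.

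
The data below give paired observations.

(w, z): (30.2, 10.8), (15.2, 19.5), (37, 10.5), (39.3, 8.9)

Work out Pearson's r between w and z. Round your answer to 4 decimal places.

-0.9695

n = 4, Σw = 121.7, Σz = 49.7, Σw² = 4056.57, Σz² = 686.35, Σwz = 1360.83
nΣwz − ΣwΣz = 5443.32 − 6048.49 = -605.17
nΣw² − (Σw)² = 16226.28 − 14810.89 = 1415.39; nΣz² − (Σz)² = 2745.4 − 2470.09 = 275.31
r = -605.17 / √(1415.39 × 275.31) = -605.17 / 624.2364 ≈ -0.9695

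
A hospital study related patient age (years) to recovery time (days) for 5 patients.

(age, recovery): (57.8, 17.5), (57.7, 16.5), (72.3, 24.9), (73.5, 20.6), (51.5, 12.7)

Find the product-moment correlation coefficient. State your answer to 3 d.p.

0.914

n = 5, Σx = 312.8, Σy = 92.2, Σx² = 19951.92, Σy² = 1784.16, Σxy = 5931.97
nΣxy − ΣxΣy = 29659.85 − 28840.16 = 819.69
nΣx² − (Σx)² = 99759.6 − 97843.84 = 1915.76; nΣy² − (Σy)² = 8920.8 − 8500.84 = 419.96
r = 819.69 / √(1915.76 × 419.96) = 819.69 / 896.9630 ≈ 0.914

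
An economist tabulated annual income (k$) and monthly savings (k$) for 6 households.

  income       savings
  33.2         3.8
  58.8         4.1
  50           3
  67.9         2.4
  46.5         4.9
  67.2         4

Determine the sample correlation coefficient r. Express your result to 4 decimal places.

-0.3473

n = 6, Σx = 323.6, Σy = 22.2, Σx² = 18348.18, Σy² = 86.02, Σxy = 1176.85
nΣxy − ΣxΣy = 7061.1 − 7183.92 = -122.82
nΣx² − (Σx)² = 110089.08 − 104716.96 = 5372.12; nΣy² − (Σy)² = 516.12 − 492.84 = 23.28
r = -122.82 / √(5372.12 × 23.28) = -122.82 / 353.6424 ≈ -0.3473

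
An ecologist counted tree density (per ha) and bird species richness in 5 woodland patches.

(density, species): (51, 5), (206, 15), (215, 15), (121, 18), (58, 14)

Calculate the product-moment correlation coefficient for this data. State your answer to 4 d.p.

0.5421

n = 5, Σx = 651, Σy = 67, Σx² = 109267, Σy² = 995, Σxy = 9560
nΣxy − ΣxΣy = 47800 − 43617 = 4183
nΣx² − (Σx)² = 546335 − 423801 = 122534; nΣy² − (Σy)² = 4975 − 4489 = 486
r = 4183 / √(122534 × 486) = 4183 / 7716.9634 ≈ 0.5421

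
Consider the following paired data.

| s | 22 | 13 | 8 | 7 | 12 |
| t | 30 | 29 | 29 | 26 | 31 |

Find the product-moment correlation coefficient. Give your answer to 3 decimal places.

0.562

n = 5, Σs = 62, Σt = 145, Σs² = 910, Σt² = 4219, Σst = 1823
nΣst − ΣsΣt = 9115 − 8990 = 125
nΣs² − (Σs)² = 4550 − 3844 = 706; nΣt² − (Σt)² = 21095 − 21025 = 70
r = 125 / √(706 × 70) = 125 / 222.3061 ≈ 0.562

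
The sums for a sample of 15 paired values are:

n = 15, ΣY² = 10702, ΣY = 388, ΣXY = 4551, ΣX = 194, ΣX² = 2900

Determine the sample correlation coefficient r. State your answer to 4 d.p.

-0.9157

r = (nΣXY − ΣXΣY) / √[(nΣX² − (ΣX)²)(nΣY² − (ΣY)²)]
Numerator: 15×4551 − 194×388 = -7007
Denominator: √[(43500 − 37636)(160530 − 150544)] = √[5864 × 9986] = 7652.3136
r = -7007 / 7652.3136 ≈ -0.9157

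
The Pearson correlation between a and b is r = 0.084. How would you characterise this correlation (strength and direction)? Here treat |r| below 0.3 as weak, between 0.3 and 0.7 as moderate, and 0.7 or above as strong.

r = 0.084 > 0 so the relationship is positive.
|r| = 0.084, which falls in the weak range.

weak positive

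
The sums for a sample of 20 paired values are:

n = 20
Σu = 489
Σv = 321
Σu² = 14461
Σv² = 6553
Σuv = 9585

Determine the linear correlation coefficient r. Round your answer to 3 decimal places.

r = (nΣuv − ΣuΣv) / √[(nΣu² − (Σu)²)(nΣv² − (Σv)²)]
Numerator: 20×9585 − 489×321 = 34731
Denominator: √[(289220 − 239121)(131060 − 103041)] = √[50099 × 28019] = 37466.3033
r = 34731 / 37466.3033 ≈ 0.927

0.927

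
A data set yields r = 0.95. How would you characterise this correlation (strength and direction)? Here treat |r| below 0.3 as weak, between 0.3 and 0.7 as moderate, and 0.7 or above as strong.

r = 0.95 > 0 so the relationship is positive.
|r| = 0.95, which falls in the strong range.

strong positive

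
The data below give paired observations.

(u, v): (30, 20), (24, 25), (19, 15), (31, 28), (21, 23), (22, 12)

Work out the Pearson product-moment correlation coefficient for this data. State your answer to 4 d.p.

n = 6, Σu = 147, Σv = 123, Σu² = 3723, Σv² = 2707, Σuv = 3100
nΣuv − ΣuΣv = 18600 − 18081 = 519
nΣu² − (Σu)² = 22338 − 21609 = 729; nΣv² − (Σv)² = 16242 − 15129 = 1113
r = 519 / √(729 × 1113) = 519 / 900.7647 ≈ 0.5762

0.5762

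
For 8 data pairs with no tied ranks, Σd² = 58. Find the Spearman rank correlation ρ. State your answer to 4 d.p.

ρ = 1 − 6Σd² / [n(n²−1)] = 1 − 6×58 / (8×63)
  = 1 − 348/504 = 1 − 0.69048 ≈ 0.3095

0.3095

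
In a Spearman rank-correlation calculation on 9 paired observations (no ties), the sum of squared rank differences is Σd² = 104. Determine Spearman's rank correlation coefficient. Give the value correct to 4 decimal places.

0.1333

ρ = 1 − 6Σd² / [n(n²−1)] = 1 − 6×104 / (9×80)
  = 1 − 624/720 = 1 − 0.86667 ≈ 0.1333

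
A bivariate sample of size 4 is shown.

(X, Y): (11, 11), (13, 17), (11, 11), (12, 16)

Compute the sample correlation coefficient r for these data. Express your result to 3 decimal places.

0.952

n = 4, ΣX = 47, ΣY = 55, ΣX² = 555, ΣY² = 787, ΣXY = 655
nΣXY − ΣXΣY = 2620 − 2585 = 35
nΣX² − (ΣX)² = 2220 − 2209 = 11; nΣY² − (ΣY)² = 3148 − 3025 = 123
r = 35 / √(11 × 123) = 35 / 36.7831 ≈ 0.952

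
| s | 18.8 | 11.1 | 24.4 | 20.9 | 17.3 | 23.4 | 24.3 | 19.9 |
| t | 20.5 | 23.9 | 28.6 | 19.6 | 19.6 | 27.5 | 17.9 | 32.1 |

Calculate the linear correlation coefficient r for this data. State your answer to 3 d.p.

n = 8, Σs = 160.1, Σt = 189.7, Σs² = 3342.17, Σt² = 4684.81, Σst = 3814.51
nΣst − ΣsΣt = 30516.08 − 30370.97 = 145.11
nΣs² − (Σs)² = 26737.36 − 25632.01 = 1105.35; nΣt² − (Σt)² = 37478.48 − 35986.09 = 1492.39
r = 145.11 / √(1105.35 × 1492.39) = 145.11 / 1284.3727 ≈ 0.113

0.113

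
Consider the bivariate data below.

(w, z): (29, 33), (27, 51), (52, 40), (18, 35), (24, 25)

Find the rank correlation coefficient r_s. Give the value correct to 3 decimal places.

Rank w: 4, 3, 5, 1, 2
Rank z: 2, 5, 4, 3, 1
d = rank(w) − rank(z): 2, -2, 1, -2, 1; Σd² = 14
ρ = 1 − 6Σd² / [n(n²−1)] = 1 − 6×14 / (5×24) = 1 − 84/120 ≈ 0.300

0.300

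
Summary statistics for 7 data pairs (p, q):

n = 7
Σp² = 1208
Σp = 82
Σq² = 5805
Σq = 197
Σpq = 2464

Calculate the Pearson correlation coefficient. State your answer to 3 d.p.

r = (nΣpq − ΣpΣq) / √[(nΣp² − (Σp)²)(nΣq² − (Σq)²)]
Numerator: 7×2464 − 82×197 = 1094
Denominator: √[(8456 − 6724)(40635 − 38809)] = √[1732 × 1826] = 1778.3790
r = 1094 / 1778.3790 ≈ 0.615

0.615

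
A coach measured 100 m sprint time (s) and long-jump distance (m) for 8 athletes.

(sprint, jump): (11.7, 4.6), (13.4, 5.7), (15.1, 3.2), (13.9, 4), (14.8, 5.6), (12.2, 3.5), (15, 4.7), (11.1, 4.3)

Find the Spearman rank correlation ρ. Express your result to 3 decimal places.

-0.071

Rank sprint: 2, 4, 8, 5, 6, 3, 7, 1
Rank jump: 5, 8, 1, 3, 7, 2, 6, 4
d = rank(sprint) − rank(jump): -3, -4, 7, 2, -1, 1, 1, -3; Σd² = 90
ρ = 1 − 6Σd² / [n(n²−1)] = 1 − 6×90 / (8×63) = 1 − 540/504 ≈ -0.071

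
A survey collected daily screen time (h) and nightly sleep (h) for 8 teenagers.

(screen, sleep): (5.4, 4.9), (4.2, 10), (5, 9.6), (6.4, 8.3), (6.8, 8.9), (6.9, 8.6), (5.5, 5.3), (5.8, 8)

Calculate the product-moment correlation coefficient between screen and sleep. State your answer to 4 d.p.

n = 8, Σx = 46, Σy = 63.6, Σx² = 270.5, Σy² = 530.32, Σxy = 364.99
nΣxy − ΣxΣy = 2919.92 − 2925.6 = -5.68
nΣx² − (Σx)² = 2164 − 2116 = 48; nΣy² − (Σy)² = 4242.56 − 4044.96 = 197.6
r = -5.68 / √(48 × 197.6) = -5.68 / 97.3899 ≈ -0.0583

-0.0583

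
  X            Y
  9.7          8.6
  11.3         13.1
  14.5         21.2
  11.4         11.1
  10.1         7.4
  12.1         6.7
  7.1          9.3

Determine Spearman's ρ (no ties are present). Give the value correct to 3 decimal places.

Rank X: 2, 4, 7, 5, 3, 6, 1
Rank Y: 3, 6, 7, 5, 2, 1, 4
d = rank(X) − rank(Y): -1, -2, 0, 0, 1, 5, -3; Σd² = 40
ρ = 1 − 6Σd² / [n(n²−1)] = 1 − 6×40 / (7×48) = 1 − 240/336 ≈ 0.286

0.286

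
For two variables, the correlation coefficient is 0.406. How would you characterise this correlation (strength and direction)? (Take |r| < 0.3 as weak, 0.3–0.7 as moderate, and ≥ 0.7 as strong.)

moderate positive

r = 0.406 > 0 so the relationship is positive.
|r| = 0.406, which falls in the moderate range.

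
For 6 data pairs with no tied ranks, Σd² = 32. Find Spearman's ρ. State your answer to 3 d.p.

ρ = 1 − 6Σd² / [n(n²−1)] = 1 − 6×32 / (6×35)
  = 1 − 192/210 = 1 − 0.9143 ≈ 0.086

0.086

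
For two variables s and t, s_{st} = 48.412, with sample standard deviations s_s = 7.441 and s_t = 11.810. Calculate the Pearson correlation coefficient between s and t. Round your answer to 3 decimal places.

0.551

r = Cov(s,t) / (s_s · s_t) = 48.412 / (7.441 × 11.810)
  = 48.412 / 87.8782 ≈ 0.551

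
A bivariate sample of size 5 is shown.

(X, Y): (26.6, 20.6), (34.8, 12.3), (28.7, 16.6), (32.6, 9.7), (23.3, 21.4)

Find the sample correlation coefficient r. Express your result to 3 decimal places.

-0.919

n = 5, ΣX = 146, ΣY = 80.6, ΣX² = 4347.94, ΣY² = 1403.26, ΣXY = 2267.26
nΣXY − ΣXΣY = 11336.3 − 11767.6 = -431.3
nΣX² − (ΣX)² = 21739.7 − 21316 = 423.7; nΣY² − (ΣY)² = 7016.3 − 6496.36 = 519.94
r = -431.3 / √(423.7 × 519.94) = -431.3 / 469.3598 ≈ -0.919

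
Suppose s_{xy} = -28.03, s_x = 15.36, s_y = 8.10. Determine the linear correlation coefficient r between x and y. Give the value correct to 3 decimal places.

-0.225

r = Cov(x,y) / (s_x · s_y) = -28.03 / (15.36 × 8.10)
  = -28.03 / 124.4160 ≈ -0.225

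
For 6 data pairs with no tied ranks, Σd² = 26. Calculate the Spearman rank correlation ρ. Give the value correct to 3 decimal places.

ρ = 1 − 6Σd² / [n(n²−1)] = 1 − 6×26 / (6×35)
  = 1 − 156/210 = 1 − 0.7429 ≈ 0.257

0.257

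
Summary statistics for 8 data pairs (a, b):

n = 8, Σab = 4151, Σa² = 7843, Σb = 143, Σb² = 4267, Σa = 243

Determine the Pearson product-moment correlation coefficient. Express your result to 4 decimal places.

r = (nΣab − ΣaΣb) / √[(nΣa² − (Σa)²)(nΣb² − (Σb)²)]
Numerator: 8×4151 − 243×143 = -1541
Denominator: √[(62744 − 59049)(34136 − 20449)] = √[3695 × 13687] = 7111.5023
r = -1541 / 7111.5023 ≈ -0.2167

-0.2167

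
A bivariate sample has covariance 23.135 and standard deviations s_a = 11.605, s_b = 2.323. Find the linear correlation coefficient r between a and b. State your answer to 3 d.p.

0.858

r = Cov(a,b) / (s_a · s_b) = 23.135 / (11.605 × 2.323)
  = 23.135 / 26.9584 ≈ 0.858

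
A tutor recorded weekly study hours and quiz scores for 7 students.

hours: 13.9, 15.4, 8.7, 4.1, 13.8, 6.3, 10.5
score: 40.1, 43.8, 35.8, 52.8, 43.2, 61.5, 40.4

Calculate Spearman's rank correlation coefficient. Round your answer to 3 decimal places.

-0.357

Rank hours: 6, 7, 3, 1, 5, 2, 4
Rank score: 2, 5, 1, 6, 4, 7, 3
d = rank(hours) − rank(score): 4, 2, 2, -5, 1, -5, 1; Σd² = 76
ρ = 1 − 6Σd² / [n(n²−1)] = 1 − 6×76 / (7×48) = 1 − 456/336 ≈ -0.357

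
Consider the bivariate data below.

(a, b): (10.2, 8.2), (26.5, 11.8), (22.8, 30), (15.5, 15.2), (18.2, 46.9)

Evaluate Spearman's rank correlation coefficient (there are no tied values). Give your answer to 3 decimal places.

Rank a: 1, 5, 4, 2, 3
Rank b: 1, 2, 4, 3, 5
d = rank(a) − rank(b): 0, 3, 0, -1, -2; Σd² = 14
ρ = 1 − 6Σd² / [n(n²−1)] = 1 − 6×14 / (5×24) = 1 − 84/120 ≈ 0.300

0.300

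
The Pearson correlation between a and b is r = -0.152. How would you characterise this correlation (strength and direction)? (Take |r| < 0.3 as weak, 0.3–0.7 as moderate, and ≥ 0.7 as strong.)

r = -0.152 < 0 so the relationship is negative.
|r| = 0.152, which falls in the weak range.

weak negative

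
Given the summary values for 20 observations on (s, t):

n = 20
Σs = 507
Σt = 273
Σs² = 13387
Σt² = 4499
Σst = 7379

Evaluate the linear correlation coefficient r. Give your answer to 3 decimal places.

0.713

r = (nΣst − ΣsΣt) / √[(nΣs² − (Σs)²)(nΣt² − (Σt)²)]
Numerator: 20×7379 − 507×273 = 9169
Denominator: √[(267740 − 257049)(89980 − 74529)] = √[10691 × 15451] = 12852.4955
r = 9169 / 12852.4955 ≈ 0.713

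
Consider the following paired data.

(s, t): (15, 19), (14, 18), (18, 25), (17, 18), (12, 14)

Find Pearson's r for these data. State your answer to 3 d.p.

n = 5, Σs = 76, Σt = 94, Σs² = 1178, Σt² = 1830, Σst = 1461
nΣst − ΣsΣt = 7305 − 7144 = 161
nΣs² − (Σs)² = 5890 − 5776 = 114; nΣt² − (Σt)² = 9150 − 8836 = 314
r = 161 / √(114 × 314) = 161 / 189.1983 ≈ 0.851

0.851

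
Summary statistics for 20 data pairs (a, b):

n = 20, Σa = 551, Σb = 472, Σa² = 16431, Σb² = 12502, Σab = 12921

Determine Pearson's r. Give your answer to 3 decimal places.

-0.063

r = (nΣab − ΣaΣb) / √[(nΣa² − (Σa)²)(nΣb² − (Σb)²)]
Numerator: 20×12921 − 551×472 = -1652
Denominator: √[(328620 − 303601)(250040 − 222784)] = √[25019 × 27256] = 26113.5571
r = -1652 / 26113.5571 ≈ -0.063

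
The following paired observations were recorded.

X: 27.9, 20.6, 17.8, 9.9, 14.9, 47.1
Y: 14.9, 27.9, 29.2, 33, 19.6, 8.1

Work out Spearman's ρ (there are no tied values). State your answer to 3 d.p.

-0.829

Rank X: 5, 4, 3, 1, 2, 6
Rank Y: 2, 4, 5, 6, 3, 1
d = rank(X) − rank(Y): 3, 0, -2, -5, -1, 5; Σd² = 64
ρ = 1 − 6Σd² / [n(n²−1)] = 1 − 6×64 / (6×35) = 1 − 384/210 ≈ -0.829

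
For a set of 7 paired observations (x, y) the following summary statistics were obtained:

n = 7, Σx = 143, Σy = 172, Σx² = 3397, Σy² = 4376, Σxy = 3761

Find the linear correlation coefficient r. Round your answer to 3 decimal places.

r = (nΣxy − ΣxΣy) / √[(nΣx² − (Σx)²)(nΣy² − (Σy)²)]
Numerator: 7×3761 − 143×172 = 1731
Denominator: √[(23779 − 20449)(30632 − 29584)] = √[3330 × 1048] = 1868.1113
r = 1731 / 1868.1113 ≈ 0.927

0.927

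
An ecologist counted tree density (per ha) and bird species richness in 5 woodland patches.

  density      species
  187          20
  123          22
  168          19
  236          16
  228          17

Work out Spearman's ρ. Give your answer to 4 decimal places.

-0.9000

Rank density: 3, 1, 2, 5, 4
Rank species: 4, 5, 3, 1, 2
d = rank(density) − rank(species): -1, -4, -1, 4, 2; Σd² = 38
ρ = 1 − 6Σd² / [n(n²−1)] = 1 − 6×38 / (5×24) = 1 − 228/120 ≈ -0.9000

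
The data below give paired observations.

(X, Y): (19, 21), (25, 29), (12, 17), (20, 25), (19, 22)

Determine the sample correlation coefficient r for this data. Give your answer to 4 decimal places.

0.9597

n = 5, ΣX = 95, ΣY = 114, ΣX² = 1891, ΣY² = 2680, ΣXY = 2246
nΣXY − ΣXΣY = 11230 − 10830 = 400
nΣX² − (ΣX)² = 9455 − 9025 = 430; nΣY² − (ΣY)² = 13400 − 12996 = 404
r = 400 / √(430 × 404) = 400 / 416.7973 ≈ 0.9597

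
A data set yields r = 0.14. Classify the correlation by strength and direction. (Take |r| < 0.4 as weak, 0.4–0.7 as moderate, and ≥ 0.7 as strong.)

r = 0.14 > 0 so the relationship is positive.
|r| = 0.14, which falls in the weak range.

weak positive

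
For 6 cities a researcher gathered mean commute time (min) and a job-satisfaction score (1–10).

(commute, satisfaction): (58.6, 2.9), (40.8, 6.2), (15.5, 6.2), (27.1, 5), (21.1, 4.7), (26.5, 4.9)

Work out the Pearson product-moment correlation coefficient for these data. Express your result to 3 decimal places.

n = 6, Σx = 189.6, Σy = 29.9, Σx² = 7220.72, Σy² = 156.39, Σxy = 883.52
nΣxy − ΣxΣy = 5301.12 − 5669.04 = -367.92
nΣx² − (Σx)² = 43324.32 − 35948.16 = 7376.16; nΣy² − (Σy)² = 938.34 − 894.01 = 44.33
r = -367.92 / √(7376.16 × 44.33) = -367.92 / 571.8262 ≈ -0.643

-0.643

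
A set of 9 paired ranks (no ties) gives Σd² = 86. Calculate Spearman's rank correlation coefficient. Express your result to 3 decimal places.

ρ = 1 − 6Σd² / [n(n²−1)] = 1 − 6×86 / (9×80)
  = 1 − 516/720 = 1 − 0.7167 ≈ 0.283

0.283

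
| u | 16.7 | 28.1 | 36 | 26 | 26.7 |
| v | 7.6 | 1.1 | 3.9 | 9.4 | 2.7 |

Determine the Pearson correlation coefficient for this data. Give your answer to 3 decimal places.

n = 5, Σu = 133.5, Σv = 24.7, Σu² = 3753.39, Σv² = 169.83, Σuv = 614.72
nΣuv − ΣuΣv = 3073.6 − 3297.45 = -223.85
nΣu² − (Σu)² = 18766.95 − 17822.25 = 944.7; nΣv² − (Σv)² = 849.15 − 610.09 = 239.06
r = -223.85 / √(944.7 × 239.06) = -223.85 / 475.2262 ≈ -0.471

-0.471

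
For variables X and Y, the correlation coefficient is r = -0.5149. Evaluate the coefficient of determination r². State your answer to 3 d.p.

r² = (-0.5149)² = 0.265

0.265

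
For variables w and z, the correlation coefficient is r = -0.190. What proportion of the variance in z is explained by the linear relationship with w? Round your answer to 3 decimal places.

r² = (-0.190)² = 0.036

0.036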